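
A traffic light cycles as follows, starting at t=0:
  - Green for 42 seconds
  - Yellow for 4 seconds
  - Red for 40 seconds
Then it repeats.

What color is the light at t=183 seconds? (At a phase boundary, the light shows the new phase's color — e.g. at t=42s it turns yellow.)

Answer: green

Derivation:
Cycle length = 42 + 4 + 40 = 86s
t = 183, phase_t = 183 mod 86 = 11
11 < 42 (green end) → GREEN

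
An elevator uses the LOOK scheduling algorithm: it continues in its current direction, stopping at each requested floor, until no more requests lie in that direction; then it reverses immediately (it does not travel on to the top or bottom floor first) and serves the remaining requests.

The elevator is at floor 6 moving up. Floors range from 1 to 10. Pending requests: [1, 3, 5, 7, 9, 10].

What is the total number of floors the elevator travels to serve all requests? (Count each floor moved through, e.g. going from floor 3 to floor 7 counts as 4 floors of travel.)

Start at floor 6 moving up, LOOK stop order: [7, 9, 10, 5, 3, 1]
  6 → 7: |7-6| = 1, total = 1
  7 → 9: |9-7| = 2, total = 3
  9 → 10: |10-9| = 1, total = 4
  10 → 5: |5-10| = 5, total = 9
  5 → 3: |3-5| = 2, total = 11
  3 → 1: |1-3| = 2, total = 13

Answer: 13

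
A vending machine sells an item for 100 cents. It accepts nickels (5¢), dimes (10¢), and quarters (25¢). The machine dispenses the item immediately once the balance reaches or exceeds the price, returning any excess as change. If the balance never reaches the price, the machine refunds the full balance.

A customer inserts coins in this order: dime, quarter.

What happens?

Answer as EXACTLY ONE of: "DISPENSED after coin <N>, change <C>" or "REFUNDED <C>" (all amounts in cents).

Price: 100¢
Coin 1 (dime, 10¢): balance = 10¢
Coin 2 (quarter, 25¢): balance = 35¢
All coins inserted, balance 35¢ < price 100¢ → REFUND 35¢

Answer: REFUNDED 35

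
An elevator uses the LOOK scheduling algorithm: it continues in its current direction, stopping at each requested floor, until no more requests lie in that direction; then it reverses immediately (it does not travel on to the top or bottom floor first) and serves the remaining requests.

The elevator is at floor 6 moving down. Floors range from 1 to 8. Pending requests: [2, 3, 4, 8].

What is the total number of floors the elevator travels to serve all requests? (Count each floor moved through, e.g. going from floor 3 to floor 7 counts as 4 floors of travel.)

Answer: 10

Derivation:
Start at floor 6 moving down, LOOK stop order: [4, 3, 2, 8]
  6 → 4: |4-6| = 2, total = 2
  4 → 3: |3-4| = 1, total = 3
  3 → 2: |2-3| = 1, total = 4
  2 → 8: |8-2| = 6, total = 10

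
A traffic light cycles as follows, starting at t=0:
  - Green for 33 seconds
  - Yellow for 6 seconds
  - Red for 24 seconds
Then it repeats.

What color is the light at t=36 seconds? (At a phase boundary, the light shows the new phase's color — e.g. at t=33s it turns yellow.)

Answer: yellow

Derivation:
Cycle length = 33 + 6 + 24 = 63s
t = 36, phase_t = 36 mod 63 = 36
33 <= 36 < 39 (yellow end) → YELLOW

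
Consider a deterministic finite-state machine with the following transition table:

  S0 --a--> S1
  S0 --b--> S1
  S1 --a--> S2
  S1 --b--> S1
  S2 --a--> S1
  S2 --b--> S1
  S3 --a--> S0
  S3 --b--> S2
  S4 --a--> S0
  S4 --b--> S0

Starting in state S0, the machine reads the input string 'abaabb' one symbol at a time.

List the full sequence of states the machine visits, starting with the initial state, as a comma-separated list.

Answer: S0, S1, S1, S2, S1, S1, S1

Derivation:
Start: S0
  read 'a': S0 --a--> S1
  read 'b': S1 --b--> S1
  read 'a': S1 --a--> S2
  read 'a': S2 --a--> S1
  read 'b': S1 --b--> S1
  read 'b': S1 --b--> S1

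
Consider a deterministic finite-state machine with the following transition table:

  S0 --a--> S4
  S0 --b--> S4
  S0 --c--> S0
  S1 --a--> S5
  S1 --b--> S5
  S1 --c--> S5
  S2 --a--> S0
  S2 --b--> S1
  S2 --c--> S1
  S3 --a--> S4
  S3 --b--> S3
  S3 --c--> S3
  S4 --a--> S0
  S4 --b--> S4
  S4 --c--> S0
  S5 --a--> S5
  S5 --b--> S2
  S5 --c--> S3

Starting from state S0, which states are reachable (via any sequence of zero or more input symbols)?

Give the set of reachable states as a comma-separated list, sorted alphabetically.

BFS from S0:
  visit S0: S0--a-->S4 (new), S0--b-->S4 (seen), S0--c-->S0 (seen)
  visit S4: S4--a-->S0 (seen), S4--b-->S4 (seen), S4--c-->S0 (seen)

Answer: S0, S4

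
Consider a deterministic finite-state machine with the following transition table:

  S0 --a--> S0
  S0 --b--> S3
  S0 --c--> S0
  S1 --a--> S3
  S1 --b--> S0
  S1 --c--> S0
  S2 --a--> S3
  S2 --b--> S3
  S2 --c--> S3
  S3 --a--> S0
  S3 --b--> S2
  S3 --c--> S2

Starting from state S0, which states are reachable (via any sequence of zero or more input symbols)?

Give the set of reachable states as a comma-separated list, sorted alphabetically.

BFS from S0:
  visit S0: S0--a-->S0 (seen), S0--b-->S3 (new), S0--c-->S0 (seen)
  visit S3: S3--a-->S0 (seen), S3--b-->S2 (new), S3--c-->S2 (seen)
  visit S2: S2--a-->S3 (seen), S2--b-->S3 (seen), S2--c-->S3 (seen)

Answer: S0, S2, S3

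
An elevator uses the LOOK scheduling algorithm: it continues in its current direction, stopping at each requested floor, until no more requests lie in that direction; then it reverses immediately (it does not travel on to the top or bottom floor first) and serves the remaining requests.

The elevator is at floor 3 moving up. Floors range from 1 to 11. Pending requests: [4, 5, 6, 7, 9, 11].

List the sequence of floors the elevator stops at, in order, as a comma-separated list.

Current: 3, moving UP
Serve above first (ascending): [4, 5, 6, 7, 9, 11]
Then reverse, serve below (descending): []

Answer: 4, 5, 6, 7, 9, 11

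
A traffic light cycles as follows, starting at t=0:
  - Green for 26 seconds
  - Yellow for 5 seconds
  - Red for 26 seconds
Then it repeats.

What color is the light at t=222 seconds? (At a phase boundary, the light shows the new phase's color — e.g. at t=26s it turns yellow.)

Cycle length = 26 + 5 + 26 = 57s
t = 222, phase_t = 222 mod 57 = 51
51 >= 31 → RED

Answer: red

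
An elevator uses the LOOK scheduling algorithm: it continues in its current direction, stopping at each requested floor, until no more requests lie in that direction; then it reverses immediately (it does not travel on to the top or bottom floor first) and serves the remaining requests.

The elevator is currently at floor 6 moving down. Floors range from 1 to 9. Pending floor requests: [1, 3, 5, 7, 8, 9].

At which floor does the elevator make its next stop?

Current floor: 6, direction: down
Requests above: [7, 8, 9]
Requests below: [1, 3, 5]
Moving down and requests lie below → nearest below is max([1, 3, 5]) = 5

Answer: 5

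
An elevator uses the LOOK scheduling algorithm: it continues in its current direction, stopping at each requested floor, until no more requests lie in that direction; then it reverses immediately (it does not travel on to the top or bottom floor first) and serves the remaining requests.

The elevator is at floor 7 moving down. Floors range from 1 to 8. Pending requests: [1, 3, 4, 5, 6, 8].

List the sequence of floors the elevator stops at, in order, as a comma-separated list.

Current: 7, moving DOWN
Serve below first (descending): [6, 5, 4, 3, 1]
Then reverse, serve above (ascending): [8]

Answer: 6, 5, 4, 3, 1, 8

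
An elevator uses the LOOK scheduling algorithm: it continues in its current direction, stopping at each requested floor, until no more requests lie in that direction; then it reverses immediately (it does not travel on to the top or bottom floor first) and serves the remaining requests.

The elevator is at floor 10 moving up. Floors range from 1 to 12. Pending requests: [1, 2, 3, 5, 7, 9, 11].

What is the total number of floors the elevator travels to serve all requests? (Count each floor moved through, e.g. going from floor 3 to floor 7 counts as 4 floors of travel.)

Start at floor 10 moving up, LOOK stop order: [11, 9, 7, 5, 3, 2, 1]
  10 → 11: |11-10| = 1, total = 1
  11 → 9: |9-11| = 2, total = 3
  9 → 7: |7-9| = 2, total = 5
  7 → 5: |5-7| = 2, total = 7
  5 → 3: |3-5| = 2, total = 9
  3 → 2: |2-3| = 1, total = 10
  2 → 1: |1-2| = 1, total = 11

Answer: 11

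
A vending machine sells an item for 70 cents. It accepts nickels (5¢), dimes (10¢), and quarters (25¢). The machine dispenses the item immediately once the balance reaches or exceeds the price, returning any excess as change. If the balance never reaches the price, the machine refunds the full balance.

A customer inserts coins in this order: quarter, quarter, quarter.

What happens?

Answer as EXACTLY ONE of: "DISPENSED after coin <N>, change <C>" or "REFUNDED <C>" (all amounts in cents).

Price: 70¢
Coin 1 (quarter, 25¢): balance = 25¢
Coin 2 (quarter, 25¢): balance = 50¢
Coin 3 (quarter, 25¢): balance = 75¢
  → balance >= price → DISPENSE, change = 75 - 70 = 5¢

Answer: DISPENSED after coin 3, change 5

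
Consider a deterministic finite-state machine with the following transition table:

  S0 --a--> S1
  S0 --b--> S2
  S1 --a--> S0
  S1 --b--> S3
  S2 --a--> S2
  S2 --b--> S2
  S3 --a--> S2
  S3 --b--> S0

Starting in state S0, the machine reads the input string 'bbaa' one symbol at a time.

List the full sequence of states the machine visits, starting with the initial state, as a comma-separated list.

Start: S0
  read 'b': S0 --b--> S2
  read 'b': S2 --b--> S2
  read 'a': S2 --a--> S2
  read 'a': S2 --a--> S2

Answer: S0, S2, S2, S2, S2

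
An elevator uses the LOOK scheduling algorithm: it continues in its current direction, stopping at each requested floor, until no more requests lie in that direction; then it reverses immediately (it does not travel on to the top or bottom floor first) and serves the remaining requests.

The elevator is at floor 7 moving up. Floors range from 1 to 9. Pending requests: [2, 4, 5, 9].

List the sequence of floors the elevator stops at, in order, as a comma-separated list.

Answer: 9, 5, 4, 2

Derivation:
Current: 7, moving UP
Serve above first (ascending): [9]
Then reverse, serve below (descending): [5, 4, 2]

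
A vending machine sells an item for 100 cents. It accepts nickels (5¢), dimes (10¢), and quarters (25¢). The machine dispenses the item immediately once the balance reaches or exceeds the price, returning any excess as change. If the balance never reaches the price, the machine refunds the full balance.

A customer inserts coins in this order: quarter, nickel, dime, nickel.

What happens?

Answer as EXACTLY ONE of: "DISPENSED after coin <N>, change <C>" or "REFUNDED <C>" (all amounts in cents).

Answer: REFUNDED 45

Derivation:
Price: 100¢
Coin 1 (quarter, 25¢): balance = 25¢
Coin 2 (nickel, 5¢): balance = 30¢
Coin 3 (dime, 10¢): balance = 40¢
Coin 4 (nickel, 5¢): balance = 45¢
All coins inserted, balance 45¢ < price 100¢ → REFUND 45¢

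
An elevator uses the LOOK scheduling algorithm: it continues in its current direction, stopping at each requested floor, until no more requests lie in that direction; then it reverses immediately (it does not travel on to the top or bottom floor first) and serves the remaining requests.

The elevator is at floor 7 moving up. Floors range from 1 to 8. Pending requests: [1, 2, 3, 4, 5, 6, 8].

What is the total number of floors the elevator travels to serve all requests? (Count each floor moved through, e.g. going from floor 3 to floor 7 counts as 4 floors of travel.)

Answer: 8

Derivation:
Start at floor 7 moving up, LOOK stop order: [8, 6, 5, 4, 3, 2, 1]
  7 → 8: |8-7| = 1, total = 1
  8 → 6: |6-8| = 2, total = 3
  6 → 5: |5-6| = 1, total = 4
  5 → 4: |4-5| = 1, total = 5
  4 → 3: |3-4| = 1, total = 6
  3 → 2: |2-3| = 1, total = 7
  2 → 1: |1-2| = 1, total = 8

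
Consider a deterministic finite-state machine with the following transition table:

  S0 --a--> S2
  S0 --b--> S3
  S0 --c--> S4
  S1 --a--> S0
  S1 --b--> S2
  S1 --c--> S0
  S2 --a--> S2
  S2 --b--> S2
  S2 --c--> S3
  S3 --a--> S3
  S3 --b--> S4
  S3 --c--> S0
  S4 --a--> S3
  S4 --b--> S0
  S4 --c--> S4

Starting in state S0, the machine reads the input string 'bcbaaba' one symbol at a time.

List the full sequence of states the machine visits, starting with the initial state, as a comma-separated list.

Start: S0
  read 'b': S0 --b--> S3
  read 'c': S3 --c--> S0
  read 'b': S0 --b--> S3
  read 'a': S3 --a--> S3
  read 'a': S3 --a--> S3
  read 'b': S3 --b--> S4
  read 'a': S4 --a--> S3

Answer: S0, S3, S0, S3, S3, S3, S4, S3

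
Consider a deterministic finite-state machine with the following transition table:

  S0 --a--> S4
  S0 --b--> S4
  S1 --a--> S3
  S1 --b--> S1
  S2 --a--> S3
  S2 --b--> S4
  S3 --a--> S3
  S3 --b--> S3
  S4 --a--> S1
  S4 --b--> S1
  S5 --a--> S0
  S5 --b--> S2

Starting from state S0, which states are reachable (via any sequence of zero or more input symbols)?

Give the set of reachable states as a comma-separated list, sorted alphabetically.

BFS from S0:
  visit S0: S0--a-->S4 (new), S0--b-->S4 (seen)
  visit S4: S4--a-->S1 (new), S4--b-->S1 (seen)
  visit S1: S1--a-->S3 (new), S1--b-->S1 (seen)
  visit S3: S3--a-->S3 (seen), S3--b-->S3 (seen)

Answer: S0, S1, S3, S4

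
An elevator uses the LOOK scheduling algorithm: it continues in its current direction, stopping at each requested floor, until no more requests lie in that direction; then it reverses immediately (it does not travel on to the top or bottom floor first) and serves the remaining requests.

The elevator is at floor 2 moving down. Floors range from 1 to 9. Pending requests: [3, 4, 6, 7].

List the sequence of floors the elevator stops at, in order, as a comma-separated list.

Current: 2, moving DOWN
Serve below first (descending): []
Then reverse, serve above (ascending): [3, 4, 6, 7]

Answer: 3, 4, 6, 7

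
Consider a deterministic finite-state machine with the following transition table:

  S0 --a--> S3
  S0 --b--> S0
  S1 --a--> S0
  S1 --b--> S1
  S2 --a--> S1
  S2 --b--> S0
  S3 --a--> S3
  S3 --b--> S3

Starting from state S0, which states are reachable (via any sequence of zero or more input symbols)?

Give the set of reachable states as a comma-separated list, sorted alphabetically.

Answer: S0, S3

Derivation:
BFS from S0:
  visit S0: S0--a-->S3 (new), S0--b-->S0 (seen)
  visit S3: S3--a-->S3 (seen), S3--b-->S3 (seen)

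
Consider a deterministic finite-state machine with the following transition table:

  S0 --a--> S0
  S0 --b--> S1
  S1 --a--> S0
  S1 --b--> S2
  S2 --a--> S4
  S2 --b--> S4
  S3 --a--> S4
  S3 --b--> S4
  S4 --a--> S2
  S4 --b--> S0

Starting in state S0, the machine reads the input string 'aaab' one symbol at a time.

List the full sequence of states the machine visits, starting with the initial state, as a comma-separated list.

Start: S0
  read 'a': S0 --a--> S0
  read 'a': S0 --a--> S0
  read 'a': S0 --a--> S0
  read 'b': S0 --b--> S1

Answer: S0, S0, S0, S0, S1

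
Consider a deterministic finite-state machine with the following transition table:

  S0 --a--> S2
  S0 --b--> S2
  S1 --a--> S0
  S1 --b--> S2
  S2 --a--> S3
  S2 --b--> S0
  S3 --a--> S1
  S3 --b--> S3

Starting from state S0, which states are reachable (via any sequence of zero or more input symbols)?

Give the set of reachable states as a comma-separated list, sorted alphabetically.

BFS from S0:
  visit S0: S0--a-->S2 (new), S0--b-->S2 (seen)
  visit S2: S2--a-->S3 (new), S2--b-->S0 (seen)
  visit S3: S3--a-->S1 (new), S3--b-->S3 (seen)
  visit S1: S1--a-->S0 (seen), S1--b-->S2 (seen)

Answer: S0, S1, S2, S3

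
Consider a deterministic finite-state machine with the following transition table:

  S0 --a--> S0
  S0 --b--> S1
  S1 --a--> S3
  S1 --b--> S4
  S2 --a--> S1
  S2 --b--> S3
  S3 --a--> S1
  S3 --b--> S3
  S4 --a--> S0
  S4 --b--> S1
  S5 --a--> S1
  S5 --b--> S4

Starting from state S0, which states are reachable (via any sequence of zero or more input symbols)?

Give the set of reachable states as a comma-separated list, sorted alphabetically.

Answer: S0, S1, S3, S4

Derivation:
BFS from S0:
  visit S0: S0--a-->S0 (seen), S0--b-->S1 (new)
  visit S1: S1--a-->S3 (new), S1--b-->S4 (new)
  visit S3: S3--a-->S1 (seen), S3--b-->S3 (seen)
  visit S4: S4--a-->S0 (seen), S4--b-->S1 (seen)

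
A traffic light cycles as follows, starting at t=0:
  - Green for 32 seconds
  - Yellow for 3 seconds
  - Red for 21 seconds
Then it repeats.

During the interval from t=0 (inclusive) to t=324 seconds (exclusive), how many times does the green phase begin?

Answer: 6

Derivation:
Cycle = 32+3+21 = 56s
green phase starts at t = k*56 + 0 for k=0,1,2,...
Need k*56+0 < 324 → k < 5.786
k ∈ {0, ..., 5} → 6 starts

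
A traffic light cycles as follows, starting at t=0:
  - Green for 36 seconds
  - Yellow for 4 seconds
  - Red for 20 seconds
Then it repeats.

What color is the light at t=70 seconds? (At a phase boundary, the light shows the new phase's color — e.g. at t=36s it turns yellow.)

Cycle length = 36 + 4 + 20 = 60s
t = 70, phase_t = 70 mod 60 = 10
10 < 36 (green end) → GREEN

Answer: green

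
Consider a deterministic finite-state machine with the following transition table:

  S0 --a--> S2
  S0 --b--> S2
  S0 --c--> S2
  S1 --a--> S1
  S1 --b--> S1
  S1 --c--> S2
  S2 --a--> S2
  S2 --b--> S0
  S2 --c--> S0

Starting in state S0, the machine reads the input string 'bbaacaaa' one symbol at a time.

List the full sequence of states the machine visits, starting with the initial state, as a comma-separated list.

Answer: S0, S2, S0, S2, S2, S0, S2, S2, S2

Derivation:
Start: S0
  read 'b': S0 --b--> S2
  read 'b': S2 --b--> S0
  read 'a': S0 --a--> S2
  read 'a': S2 --a--> S2
  read 'c': S2 --c--> S0
  read 'a': S0 --a--> S2
  read 'a': S2 --a--> S2
  read 'a': S2 --a--> S2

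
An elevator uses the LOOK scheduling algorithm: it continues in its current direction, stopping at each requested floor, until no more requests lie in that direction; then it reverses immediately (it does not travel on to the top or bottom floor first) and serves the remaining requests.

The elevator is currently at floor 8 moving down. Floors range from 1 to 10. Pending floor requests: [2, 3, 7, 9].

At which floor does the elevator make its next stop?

Current floor: 8, direction: down
Requests above: [9]
Requests below: [2, 3, 7]
Moving down and requests lie below → nearest below is max([2, 3, 7]) = 7

Answer: 7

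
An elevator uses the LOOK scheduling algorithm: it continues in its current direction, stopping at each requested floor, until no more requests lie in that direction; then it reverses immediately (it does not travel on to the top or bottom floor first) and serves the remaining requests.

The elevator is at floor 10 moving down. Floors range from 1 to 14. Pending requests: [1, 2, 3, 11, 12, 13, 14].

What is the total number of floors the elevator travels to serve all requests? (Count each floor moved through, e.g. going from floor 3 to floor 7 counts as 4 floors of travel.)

Answer: 22

Derivation:
Start at floor 10 moving down, LOOK stop order: [3, 2, 1, 11, 12, 13, 14]
  10 → 3: |3-10| = 7, total = 7
  3 → 2: |2-3| = 1, total = 8
  2 → 1: |1-2| = 1, total = 9
  1 → 11: |11-1| = 10, total = 19
  11 → 12: |12-11| = 1, total = 20
  12 → 13: |13-12| = 1, total = 21
  13 → 14: |14-13| = 1, total = 22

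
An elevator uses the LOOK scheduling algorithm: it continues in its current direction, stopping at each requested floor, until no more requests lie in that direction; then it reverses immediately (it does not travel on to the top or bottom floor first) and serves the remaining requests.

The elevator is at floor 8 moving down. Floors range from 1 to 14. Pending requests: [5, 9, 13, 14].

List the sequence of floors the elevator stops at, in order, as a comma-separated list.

Current: 8, moving DOWN
Serve below first (descending): [5]
Then reverse, serve above (ascending): [9, 13, 14]

Answer: 5, 9, 13, 14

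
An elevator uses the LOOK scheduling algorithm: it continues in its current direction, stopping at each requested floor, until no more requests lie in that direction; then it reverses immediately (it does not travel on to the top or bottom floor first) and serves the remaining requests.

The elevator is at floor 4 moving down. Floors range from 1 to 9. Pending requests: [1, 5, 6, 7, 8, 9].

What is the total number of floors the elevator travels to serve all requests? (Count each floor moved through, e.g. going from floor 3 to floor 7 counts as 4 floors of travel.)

Start at floor 4 moving down, LOOK stop order: [1, 5, 6, 7, 8, 9]
  4 → 1: |1-4| = 3, total = 3
  1 → 5: |5-1| = 4, total = 7
  5 → 6: |6-5| = 1, total = 8
  6 → 7: |7-6| = 1, total = 9
  7 → 8: |8-7| = 1, total = 10
  8 → 9: |9-8| = 1, total = 11

Answer: 11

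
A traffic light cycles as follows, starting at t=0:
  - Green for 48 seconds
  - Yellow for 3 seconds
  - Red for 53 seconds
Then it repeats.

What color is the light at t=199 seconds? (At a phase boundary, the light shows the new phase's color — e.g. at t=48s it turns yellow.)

Answer: red

Derivation:
Cycle length = 48 + 3 + 53 = 104s
t = 199, phase_t = 199 mod 104 = 95
95 >= 51 → RED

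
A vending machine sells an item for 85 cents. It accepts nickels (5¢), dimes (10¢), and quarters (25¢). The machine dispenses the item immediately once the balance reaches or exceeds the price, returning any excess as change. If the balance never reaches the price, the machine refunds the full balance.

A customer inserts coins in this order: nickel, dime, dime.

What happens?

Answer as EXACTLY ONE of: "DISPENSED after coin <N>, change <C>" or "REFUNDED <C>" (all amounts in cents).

Price: 85¢
Coin 1 (nickel, 5¢): balance = 5¢
Coin 2 (dime, 10¢): balance = 15¢
Coin 3 (dime, 10¢): balance = 25¢
All coins inserted, balance 25¢ < price 85¢ → REFUND 25¢

Answer: REFUNDED 25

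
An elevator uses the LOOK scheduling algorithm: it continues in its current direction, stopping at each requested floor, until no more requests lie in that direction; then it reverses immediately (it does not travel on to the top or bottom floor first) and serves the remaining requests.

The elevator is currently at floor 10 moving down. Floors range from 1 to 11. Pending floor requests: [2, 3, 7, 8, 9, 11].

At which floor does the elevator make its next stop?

Current floor: 10, direction: down
Requests above: [11]
Requests below: [2, 3, 7, 8, 9]
Moving down and requests lie below → nearest below is max([2, 3, 7, 8, 9]) = 9

Answer: 9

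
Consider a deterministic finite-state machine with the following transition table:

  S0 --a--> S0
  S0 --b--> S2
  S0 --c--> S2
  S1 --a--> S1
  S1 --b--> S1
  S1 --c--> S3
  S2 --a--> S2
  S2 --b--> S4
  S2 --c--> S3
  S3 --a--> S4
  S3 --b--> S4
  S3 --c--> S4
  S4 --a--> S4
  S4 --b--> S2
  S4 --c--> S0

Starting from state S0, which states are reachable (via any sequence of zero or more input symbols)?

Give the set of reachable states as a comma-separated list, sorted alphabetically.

BFS from S0:
  visit S0: S0--a-->S0 (seen), S0--b-->S2 (new), S0--c-->S2 (seen)
  visit S2: S2--a-->S2 (seen), S2--b-->S4 (new), S2--c-->S3 (new)
  visit S4: S4--a-->S4 (seen), S4--b-->S2 (seen), S4--c-->S0 (seen)
  visit S3: S3--a-->S4 (seen), S3--b-->S4 (seen), S3--c-->S4 (seen)

Answer: S0, S2, S3, S4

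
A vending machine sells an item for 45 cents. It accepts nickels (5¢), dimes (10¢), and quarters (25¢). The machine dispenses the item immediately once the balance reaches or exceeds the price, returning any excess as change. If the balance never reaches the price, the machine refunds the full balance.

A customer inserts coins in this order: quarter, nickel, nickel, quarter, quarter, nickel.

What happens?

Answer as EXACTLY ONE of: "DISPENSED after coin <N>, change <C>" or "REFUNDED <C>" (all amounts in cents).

Answer: DISPENSED after coin 4, change 15

Derivation:
Price: 45¢
Coin 1 (quarter, 25¢): balance = 25¢
Coin 2 (nickel, 5¢): balance = 30¢
Coin 3 (nickel, 5¢): balance = 35¢
Coin 4 (quarter, 25¢): balance = 60¢
  → balance >= price → DISPENSE, change = 60 - 45 = 15¢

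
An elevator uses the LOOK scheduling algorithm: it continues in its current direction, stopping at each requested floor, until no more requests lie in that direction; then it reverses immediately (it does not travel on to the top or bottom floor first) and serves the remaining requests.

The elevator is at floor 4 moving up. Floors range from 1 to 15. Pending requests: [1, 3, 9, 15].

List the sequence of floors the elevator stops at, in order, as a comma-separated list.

Current: 4, moving UP
Serve above first (ascending): [9, 15]
Then reverse, serve below (descending): [3, 1]

Answer: 9, 15, 3, 1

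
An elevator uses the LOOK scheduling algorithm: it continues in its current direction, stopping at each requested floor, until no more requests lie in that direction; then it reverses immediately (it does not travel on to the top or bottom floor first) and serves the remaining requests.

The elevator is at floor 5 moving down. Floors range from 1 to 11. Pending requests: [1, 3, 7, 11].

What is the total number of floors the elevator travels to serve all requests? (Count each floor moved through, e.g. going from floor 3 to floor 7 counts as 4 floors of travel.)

Start at floor 5 moving down, LOOK stop order: [3, 1, 7, 11]
  5 → 3: |3-5| = 2, total = 2
  3 → 1: |1-3| = 2, total = 4
  1 → 7: |7-1| = 6, total = 10
  7 → 11: |11-7| = 4, total = 14

Answer: 14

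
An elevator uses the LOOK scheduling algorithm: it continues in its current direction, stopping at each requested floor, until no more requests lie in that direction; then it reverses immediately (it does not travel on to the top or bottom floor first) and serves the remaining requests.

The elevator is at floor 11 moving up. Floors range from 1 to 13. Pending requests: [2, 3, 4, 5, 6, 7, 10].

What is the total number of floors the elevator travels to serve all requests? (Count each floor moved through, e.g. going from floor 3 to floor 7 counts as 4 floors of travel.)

Answer: 9

Derivation:
Start at floor 11 moving up, LOOK stop order: [10, 7, 6, 5, 4, 3, 2]
  11 → 10: |10-11| = 1, total = 1
  10 → 7: |7-10| = 3, total = 4
  7 → 6: |6-7| = 1, total = 5
  6 → 5: |5-6| = 1, total = 6
  5 → 4: |4-5| = 1, total = 7
  4 → 3: |3-4| = 1, total = 8
  3 → 2: |2-3| = 1, total = 9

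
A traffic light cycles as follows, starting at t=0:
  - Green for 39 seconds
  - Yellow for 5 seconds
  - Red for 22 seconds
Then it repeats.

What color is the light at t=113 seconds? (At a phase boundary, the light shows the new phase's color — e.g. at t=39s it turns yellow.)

Answer: red

Derivation:
Cycle length = 39 + 5 + 22 = 66s
t = 113, phase_t = 113 mod 66 = 47
47 >= 44 → RED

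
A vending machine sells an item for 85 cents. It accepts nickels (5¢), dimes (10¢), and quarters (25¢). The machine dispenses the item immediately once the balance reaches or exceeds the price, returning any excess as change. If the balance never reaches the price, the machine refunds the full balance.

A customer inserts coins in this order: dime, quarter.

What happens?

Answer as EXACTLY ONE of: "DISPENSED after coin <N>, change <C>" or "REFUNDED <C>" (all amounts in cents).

Price: 85¢
Coin 1 (dime, 10¢): balance = 10¢
Coin 2 (quarter, 25¢): balance = 35¢
All coins inserted, balance 35¢ < price 85¢ → REFUND 35¢

Answer: REFUNDED 35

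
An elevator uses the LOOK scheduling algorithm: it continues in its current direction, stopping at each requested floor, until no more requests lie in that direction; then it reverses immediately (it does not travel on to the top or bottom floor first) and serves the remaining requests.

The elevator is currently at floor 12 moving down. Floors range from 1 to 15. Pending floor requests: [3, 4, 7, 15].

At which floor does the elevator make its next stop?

Answer: 7

Derivation:
Current floor: 12, direction: down
Requests above: [15]
Requests below: [3, 4, 7]
Moving down and requests lie below → nearest below is max([3, 4, 7]) = 7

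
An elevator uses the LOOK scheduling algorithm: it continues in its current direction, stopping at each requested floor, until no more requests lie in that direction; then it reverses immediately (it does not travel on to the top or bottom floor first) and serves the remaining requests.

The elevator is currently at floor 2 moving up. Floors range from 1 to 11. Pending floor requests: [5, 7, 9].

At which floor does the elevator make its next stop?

Answer: 5

Derivation:
Current floor: 2, direction: up
Requests above: [5, 7, 9]
Requests below: []
Moving up and requests lie above → nearest above is min([5, 7, 9]) = 5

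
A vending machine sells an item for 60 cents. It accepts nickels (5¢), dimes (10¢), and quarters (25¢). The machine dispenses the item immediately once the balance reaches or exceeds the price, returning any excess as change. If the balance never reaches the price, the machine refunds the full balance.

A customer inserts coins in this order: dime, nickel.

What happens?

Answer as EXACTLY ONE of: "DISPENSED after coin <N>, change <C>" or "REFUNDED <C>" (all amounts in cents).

Answer: REFUNDED 15

Derivation:
Price: 60¢
Coin 1 (dime, 10¢): balance = 10¢
Coin 2 (nickel, 5¢): balance = 15¢
All coins inserted, balance 15¢ < price 60¢ → REFUND 15¢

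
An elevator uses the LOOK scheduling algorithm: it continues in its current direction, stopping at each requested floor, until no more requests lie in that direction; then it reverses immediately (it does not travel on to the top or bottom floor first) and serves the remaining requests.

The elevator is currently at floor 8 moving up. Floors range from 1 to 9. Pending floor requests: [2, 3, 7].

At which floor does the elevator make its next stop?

Answer: 7

Derivation:
Current floor: 8, direction: up
Requests above: []
Requests below: [2, 3, 7]
Moving up but no requests above → reverse; nearest below is max([2, 3, 7]) = 7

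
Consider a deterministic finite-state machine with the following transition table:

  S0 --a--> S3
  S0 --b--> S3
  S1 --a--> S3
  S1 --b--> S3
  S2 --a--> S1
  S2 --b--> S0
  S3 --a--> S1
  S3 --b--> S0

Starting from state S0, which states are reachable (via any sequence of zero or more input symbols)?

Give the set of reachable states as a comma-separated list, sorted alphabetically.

BFS from S0:
  visit S0: S0--a-->S3 (new), S0--b-->S3 (seen)
  visit S3: S3--a-->S1 (new), S3--b-->S0 (seen)
  visit S1: S1--a-->S3 (seen), S1--b-->S3 (seen)

Answer: S0, S1, S3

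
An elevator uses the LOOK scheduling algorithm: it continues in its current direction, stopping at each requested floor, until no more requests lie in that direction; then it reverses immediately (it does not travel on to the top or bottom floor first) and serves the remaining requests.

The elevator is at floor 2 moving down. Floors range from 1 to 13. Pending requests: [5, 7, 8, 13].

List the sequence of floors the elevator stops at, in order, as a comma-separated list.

Current: 2, moving DOWN
Serve below first (descending): []
Then reverse, serve above (ascending): [5, 7, 8, 13]

Answer: 5, 7, 8, 13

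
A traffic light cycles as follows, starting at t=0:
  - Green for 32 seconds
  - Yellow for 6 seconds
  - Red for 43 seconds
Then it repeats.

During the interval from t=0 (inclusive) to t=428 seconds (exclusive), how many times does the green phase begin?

Cycle = 32+6+43 = 81s
green phase starts at t = k*81 + 0 for k=0,1,2,...
Need k*81+0 < 428 → k < 5.284
k ∈ {0, ..., 5} → 6 starts

Answer: 6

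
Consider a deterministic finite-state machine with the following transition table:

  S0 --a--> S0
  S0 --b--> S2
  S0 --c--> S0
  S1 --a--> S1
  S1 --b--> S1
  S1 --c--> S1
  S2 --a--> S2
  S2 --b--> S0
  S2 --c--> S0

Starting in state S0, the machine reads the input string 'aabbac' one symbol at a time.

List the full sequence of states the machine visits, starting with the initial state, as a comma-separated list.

Answer: S0, S0, S0, S2, S0, S0, S0

Derivation:
Start: S0
  read 'a': S0 --a--> S0
  read 'a': S0 --a--> S0
  read 'b': S0 --b--> S2
  read 'b': S2 --b--> S0
  read 'a': S0 --a--> S0
  read 'c': S0 --c--> S0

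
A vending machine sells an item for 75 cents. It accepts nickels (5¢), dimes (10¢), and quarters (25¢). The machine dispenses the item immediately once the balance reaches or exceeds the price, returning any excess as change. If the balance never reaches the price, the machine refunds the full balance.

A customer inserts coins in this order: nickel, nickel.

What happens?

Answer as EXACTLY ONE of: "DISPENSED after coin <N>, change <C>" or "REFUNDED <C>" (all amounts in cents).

Price: 75¢
Coin 1 (nickel, 5¢): balance = 5¢
Coin 2 (nickel, 5¢): balance = 10¢
All coins inserted, balance 10¢ < price 75¢ → REFUND 10¢

Answer: REFUNDED 10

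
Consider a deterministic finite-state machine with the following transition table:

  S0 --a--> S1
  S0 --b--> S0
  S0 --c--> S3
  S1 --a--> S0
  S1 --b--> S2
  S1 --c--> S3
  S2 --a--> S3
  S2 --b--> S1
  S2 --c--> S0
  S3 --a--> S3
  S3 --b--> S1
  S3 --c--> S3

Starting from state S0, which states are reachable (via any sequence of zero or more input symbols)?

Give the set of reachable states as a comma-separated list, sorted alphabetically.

BFS from S0:
  visit S0: S0--a-->S1 (new), S0--b-->S0 (seen), S0--c-->S3 (new)
  visit S1: S1--a-->S0 (seen), S1--b-->S2 (new), S1--c-->S3 (seen)
  visit S3: S3--a-->S3 (seen), S3--b-->S1 (seen), S3--c-->S3 (seen)
  visit S2: S2--a-->S3 (seen), S2--b-->S1 (seen), S2--c-->S0 (seen)

Answer: S0, S1, S2, S3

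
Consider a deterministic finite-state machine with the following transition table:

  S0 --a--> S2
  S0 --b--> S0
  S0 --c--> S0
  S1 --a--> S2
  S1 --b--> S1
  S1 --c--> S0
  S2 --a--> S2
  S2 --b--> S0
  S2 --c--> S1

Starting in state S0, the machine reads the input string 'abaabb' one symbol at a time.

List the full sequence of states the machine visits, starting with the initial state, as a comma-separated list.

Answer: S0, S2, S0, S2, S2, S0, S0

Derivation:
Start: S0
  read 'a': S0 --a--> S2
  read 'b': S2 --b--> S0
  read 'a': S0 --a--> S2
  read 'a': S2 --a--> S2
  read 'b': S2 --b--> S0
  read 'b': S0 --b--> S0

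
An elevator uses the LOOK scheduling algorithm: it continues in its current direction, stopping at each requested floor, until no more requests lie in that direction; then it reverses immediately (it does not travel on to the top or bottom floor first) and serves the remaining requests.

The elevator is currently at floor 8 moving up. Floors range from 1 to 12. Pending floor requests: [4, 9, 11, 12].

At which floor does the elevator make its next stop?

Answer: 9

Derivation:
Current floor: 8, direction: up
Requests above: [9, 11, 12]
Requests below: [4]
Moving up and requests lie above → nearest above is min([9, 11, 12]) = 9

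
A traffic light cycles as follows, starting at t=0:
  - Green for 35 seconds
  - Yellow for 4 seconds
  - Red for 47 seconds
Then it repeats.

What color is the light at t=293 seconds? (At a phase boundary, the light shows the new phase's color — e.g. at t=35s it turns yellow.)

Cycle length = 35 + 4 + 47 = 86s
t = 293, phase_t = 293 mod 86 = 35
35 <= 35 < 39 (yellow end) → YELLOW

Answer: yellow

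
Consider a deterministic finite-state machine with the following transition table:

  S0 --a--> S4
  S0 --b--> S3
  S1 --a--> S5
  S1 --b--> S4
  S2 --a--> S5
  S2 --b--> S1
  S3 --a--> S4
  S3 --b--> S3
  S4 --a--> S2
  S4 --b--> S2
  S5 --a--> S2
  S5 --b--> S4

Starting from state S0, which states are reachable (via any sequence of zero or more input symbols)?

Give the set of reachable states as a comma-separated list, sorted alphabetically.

BFS from S0:
  visit S0: S0--a-->S4 (new), S0--b-->S3 (new)
  visit S4: S4--a-->S2 (new), S4--b-->S2 (seen)
  visit S3: S3--a-->S4 (seen), S3--b-->S3 (seen)
  visit S2: S2--a-->S5 (new), S2--b-->S1 (new)
  visit S5: S5--a-->S2 (seen), S5--b-->S4 (seen)
  visit S1: S1--a-->S5 (seen), S1--b-->S4 (seen)

Answer: S0, S1, S2, S3, S4, S5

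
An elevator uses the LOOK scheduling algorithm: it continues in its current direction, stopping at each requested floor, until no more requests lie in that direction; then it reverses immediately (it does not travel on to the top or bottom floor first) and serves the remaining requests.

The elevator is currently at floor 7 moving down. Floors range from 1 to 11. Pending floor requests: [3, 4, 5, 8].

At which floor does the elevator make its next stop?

Current floor: 7, direction: down
Requests above: [8]
Requests below: [3, 4, 5]
Moving down and requests lie below → nearest below is max([3, 4, 5]) = 5

Answer: 5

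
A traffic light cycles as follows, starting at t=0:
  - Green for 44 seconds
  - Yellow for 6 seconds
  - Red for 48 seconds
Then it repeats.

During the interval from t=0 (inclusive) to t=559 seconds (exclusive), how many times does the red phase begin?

Cycle = 44+6+48 = 98s
red phase starts at t = k*98 + 50 for k=0,1,2,...
Need k*98+50 < 559 → k < 5.194
k ∈ {0, ..., 5} → 6 starts

Answer: 6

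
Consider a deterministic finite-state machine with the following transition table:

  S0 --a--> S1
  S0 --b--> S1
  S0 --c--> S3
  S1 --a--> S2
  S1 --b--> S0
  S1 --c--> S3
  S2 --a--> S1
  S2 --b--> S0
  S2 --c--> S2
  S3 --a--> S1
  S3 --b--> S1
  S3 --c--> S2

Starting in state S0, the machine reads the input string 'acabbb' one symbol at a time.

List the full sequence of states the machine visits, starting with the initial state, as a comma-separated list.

Start: S0
  read 'a': S0 --a--> S1
  read 'c': S1 --c--> S3
  read 'a': S3 --a--> S1
  read 'b': S1 --b--> S0
  read 'b': S0 --b--> S1
  read 'b': S1 --b--> S0

Answer: S0, S1, S3, S1, S0, S1, S0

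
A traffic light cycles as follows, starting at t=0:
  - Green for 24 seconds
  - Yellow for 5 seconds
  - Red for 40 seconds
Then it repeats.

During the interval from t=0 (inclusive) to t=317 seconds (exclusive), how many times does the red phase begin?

Answer: 5

Derivation:
Cycle = 24+5+40 = 69s
red phase starts at t = k*69 + 29 for k=0,1,2,...
Need k*69+29 < 317 → k < 4.174
k ∈ {0, ..., 4} → 5 starts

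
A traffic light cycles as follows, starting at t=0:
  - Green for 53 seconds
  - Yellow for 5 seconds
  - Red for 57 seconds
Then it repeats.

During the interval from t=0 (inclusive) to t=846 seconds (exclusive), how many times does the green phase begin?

Cycle = 53+5+57 = 115s
green phase starts at t = k*115 + 0 for k=0,1,2,...
Need k*115+0 < 846 → k < 7.357
k ∈ {0, ..., 7} → 8 starts

Answer: 8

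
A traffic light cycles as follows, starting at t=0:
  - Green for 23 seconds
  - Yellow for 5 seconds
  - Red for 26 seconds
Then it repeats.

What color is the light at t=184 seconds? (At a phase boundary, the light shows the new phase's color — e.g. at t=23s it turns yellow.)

Answer: green

Derivation:
Cycle length = 23 + 5 + 26 = 54s
t = 184, phase_t = 184 mod 54 = 22
22 < 23 (green end) → GREEN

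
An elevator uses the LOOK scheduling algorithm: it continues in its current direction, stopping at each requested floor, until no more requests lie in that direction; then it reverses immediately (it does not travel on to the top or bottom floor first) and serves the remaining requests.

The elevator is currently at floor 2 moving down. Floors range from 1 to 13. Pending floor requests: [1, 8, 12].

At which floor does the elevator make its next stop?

Current floor: 2, direction: down
Requests above: [8, 12]
Requests below: [1]
Moving down and requests lie below → nearest below is max([1]) = 1

Answer: 1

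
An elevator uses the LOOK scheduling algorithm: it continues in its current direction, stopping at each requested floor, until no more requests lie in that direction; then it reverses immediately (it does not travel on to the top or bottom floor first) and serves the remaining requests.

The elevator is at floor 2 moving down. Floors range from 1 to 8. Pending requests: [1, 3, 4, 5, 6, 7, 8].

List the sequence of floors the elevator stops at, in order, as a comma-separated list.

Current: 2, moving DOWN
Serve below first (descending): [1]
Then reverse, serve above (ascending): [3, 4, 5, 6, 7, 8]

Answer: 1, 3, 4, 5, 6, 7, 8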